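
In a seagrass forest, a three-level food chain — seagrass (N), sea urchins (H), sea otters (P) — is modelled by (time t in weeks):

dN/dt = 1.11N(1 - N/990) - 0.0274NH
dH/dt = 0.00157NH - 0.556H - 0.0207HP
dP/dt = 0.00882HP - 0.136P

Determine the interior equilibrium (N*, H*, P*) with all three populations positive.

N* ≈ 613, H* ≈ 15.4, P* ≈ 19.6

From dP/dt = 0: 0.00882H* = 0.136, so H* = 15.4.
From dN/dt = 0: 1.11(1 - N*/990) = 0.0274·15.4, giving N* = 990·(1 - 0.381) = 613.
From dH/dt = 0: 0.00157·613 - 0.556 = 0.0207P*, so P* = 0.407/0.0207 = 19.6.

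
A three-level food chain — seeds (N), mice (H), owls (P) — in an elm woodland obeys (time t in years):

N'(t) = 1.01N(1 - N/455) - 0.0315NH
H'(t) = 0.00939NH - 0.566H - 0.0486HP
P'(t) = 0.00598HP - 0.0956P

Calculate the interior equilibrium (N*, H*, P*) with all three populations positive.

N* ≈ 228, H* ≈ 16, P* ≈ 32.4

From dP/dt = 0: 0.00598H* = 0.0956, so H* = 16.
From dN/dt = 0: 1.01(1 - N*/455) = 0.0315·16, giving N* = 455·(1 - 0.499) = 228.
From dH/dt = 0: 0.00939·228 - 0.566 = 0.0486P*, so P* = 1.58/0.0486 = 32.4.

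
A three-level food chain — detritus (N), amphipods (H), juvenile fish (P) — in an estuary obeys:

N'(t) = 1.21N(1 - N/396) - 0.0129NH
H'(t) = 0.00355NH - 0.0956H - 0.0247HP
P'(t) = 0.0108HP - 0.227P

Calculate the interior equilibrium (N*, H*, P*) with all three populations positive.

From dP/dt = 0: 0.0108H* = 0.227, so H* = 21.
From dN/dt = 0: 1.21(1 - N*/396) = 0.0129·21, giving N* = 396·(1 - 0.224) = 307.
From dH/dt = 0: 0.00355·307 - 0.0956 = 0.0247P*, so P* = 0.995/0.0247 = 40.3.

N* ≈ 307, H* ≈ 21, P* ≈ 40.3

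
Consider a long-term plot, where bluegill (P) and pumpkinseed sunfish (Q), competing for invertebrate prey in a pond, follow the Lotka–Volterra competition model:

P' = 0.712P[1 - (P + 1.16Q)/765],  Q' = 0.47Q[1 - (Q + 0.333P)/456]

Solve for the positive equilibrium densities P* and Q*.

Setting both brackets to zero gives the nullclines P + 1.16Q = 765 and 0.333P + Q = 456.
Substituting Q = 456 - 0.333P into the first: P(1 - 1.16·0.333) = 765 - 1.16·456.
So P* = 236/0.614 = 385, and then Q* = 456 - 0.333·385 = 328.

P* ≈ 385, Q* ≈ 328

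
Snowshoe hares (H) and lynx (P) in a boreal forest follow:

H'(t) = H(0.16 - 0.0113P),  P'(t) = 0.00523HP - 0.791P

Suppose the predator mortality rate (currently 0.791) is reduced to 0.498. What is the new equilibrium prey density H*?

H* ≈ 95.2

At the interior fixed point, setting dP/dt = 0 with P > 0 fixes H* = (predator death rate)/(HP coefficient) — independent of the other coefficients.
With the change, H* = 0.498/0.00523 = 95.2; it falls from 151.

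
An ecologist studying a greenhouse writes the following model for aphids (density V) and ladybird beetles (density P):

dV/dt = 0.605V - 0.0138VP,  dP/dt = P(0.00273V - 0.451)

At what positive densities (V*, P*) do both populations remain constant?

Set dP/dt = 0 with P > 0: 0.00273V - 0.451 = 0, so V* = 0.451/0.00273 = 165.
Set dV/dt = 0 with V > 0: 0.605 - 0.0138P = 0, so P* = 0.605/0.0138 = 43.8.

V* ≈ 165, P* ≈ 43.8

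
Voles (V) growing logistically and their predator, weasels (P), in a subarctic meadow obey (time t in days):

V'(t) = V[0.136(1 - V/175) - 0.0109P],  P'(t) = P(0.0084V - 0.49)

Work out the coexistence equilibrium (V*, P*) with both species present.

From dP/dt = 0 with P > 0: 0.0084V* = 0.49, so V* = 58.3.
Substitute into dV/dt = 0: 0.136(1 - 58.3/175) = 0.0109P*.
The bracket is 0.667, giving P* = 0.0907/0.0109 = 8.32.

V* ≈ 58.3, P* ≈ 8.32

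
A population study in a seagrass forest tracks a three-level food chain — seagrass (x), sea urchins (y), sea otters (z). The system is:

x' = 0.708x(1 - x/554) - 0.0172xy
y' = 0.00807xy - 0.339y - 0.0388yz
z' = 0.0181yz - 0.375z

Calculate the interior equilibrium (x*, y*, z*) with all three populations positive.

x* ≈ 275, y* ≈ 20.7, z* ≈ 48.5

From dz/dt = 0: 0.0181y* = 0.375, so y* = 20.7.
From dx/dt = 0: 0.708(1 - x*/554) = 0.0172·20.7, giving x* = 554·(1 - 0.503) = 275.
From dy/dt = 0: 0.00807·275 - 0.339 = 0.0388z*, so z* = 1.88/0.0388 = 48.5.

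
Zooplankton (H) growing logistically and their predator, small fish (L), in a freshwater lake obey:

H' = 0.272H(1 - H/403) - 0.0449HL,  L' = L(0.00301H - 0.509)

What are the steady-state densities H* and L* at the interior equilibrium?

From dL/dt = 0 with L > 0: 0.00301H* = 0.509, so H* = 169.
Substitute into dH/dt = 0: 0.272(1 - 169/403) = 0.0449L*.
The bracket is 0.58, giving L* = 0.158/0.0449 = 3.52.

H* ≈ 169, L* ≈ 3.52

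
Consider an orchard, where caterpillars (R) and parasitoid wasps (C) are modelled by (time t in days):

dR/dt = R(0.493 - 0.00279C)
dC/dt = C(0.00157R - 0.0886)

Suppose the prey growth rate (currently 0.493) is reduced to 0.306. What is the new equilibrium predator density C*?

At the interior fixed point, setting dR/dt = 0 with R > 0 fixes C* = (prey growth rate)/(RC coefficient) — independent of the other coefficients.
With the change, C* = 0.306/0.00279 = 110; it falls from 177.

C* ≈ 110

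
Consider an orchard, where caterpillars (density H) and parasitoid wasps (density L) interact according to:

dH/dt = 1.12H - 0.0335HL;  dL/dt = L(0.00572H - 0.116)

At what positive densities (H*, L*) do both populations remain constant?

H* ≈ 20.3, L* ≈ 33.4

Set dL/dt = 0 with L > 0: 0.00572H - 0.116 = 0, so H* = 0.116/0.00572 = 20.3.
Set dH/dt = 0 with H > 0: 1.12 - 0.0335L = 0, so L* = 1.12/0.0335 = 33.4.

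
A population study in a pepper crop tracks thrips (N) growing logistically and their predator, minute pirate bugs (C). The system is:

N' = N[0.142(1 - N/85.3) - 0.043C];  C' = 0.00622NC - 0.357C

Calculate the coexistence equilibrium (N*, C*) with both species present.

From dC/dt = 0 with C > 0: 0.00622N* = 0.357, so N* = 57.4.
Substitute into dN/dt = 0: 0.142(1 - 57.4/85.3) = 0.043C*.
The bracket is 0.327, giving C* = 0.0465/0.043 = 1.08.

N* ≈ 57.4, C* ≈ 1.08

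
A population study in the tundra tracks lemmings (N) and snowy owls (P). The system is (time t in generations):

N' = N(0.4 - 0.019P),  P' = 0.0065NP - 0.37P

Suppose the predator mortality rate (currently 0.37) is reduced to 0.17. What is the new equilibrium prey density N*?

At the interior fixed point, setting dP/dt = 0 with P > 0 fixes N* = (predator death rate)/(NP coefficient) — independent of the other coefficients.
With the change, N* = 0.17/0.0065 = 26.2; it falls from 56.9.

N* ≈ 26.2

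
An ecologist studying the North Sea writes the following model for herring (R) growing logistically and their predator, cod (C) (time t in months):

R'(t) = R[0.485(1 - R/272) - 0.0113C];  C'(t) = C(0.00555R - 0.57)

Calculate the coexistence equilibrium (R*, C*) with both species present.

From dC/dt = 0 with C > 0: 0.00555R* = 0.57, so R* = 103.
Substitute into dR/dt = 0: 0.485(1 - 103/272) = 0.0113C*.
The bracket is 0.622, giving C* = 0.302/0.0113 = 26.7.

R* ≈ 103, C* ≈ 26.7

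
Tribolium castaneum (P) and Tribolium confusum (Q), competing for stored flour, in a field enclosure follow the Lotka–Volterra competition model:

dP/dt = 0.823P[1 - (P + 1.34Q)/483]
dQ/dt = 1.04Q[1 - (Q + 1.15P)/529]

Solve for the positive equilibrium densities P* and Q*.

Setting both brackets to zero gives the nullclines P + 1.34Q = 483 and 1.15P + Q = 529.
Substituting Q = 529 - 1.15P into the first: P(1 - 1.34·1.15) = 483 - 1.34·529.
So P* = -226/-0.541 = 417, and then Q* = 529 - 1.15·417 = 48.9.

P* ≈ 417, Q* ≈ 48.9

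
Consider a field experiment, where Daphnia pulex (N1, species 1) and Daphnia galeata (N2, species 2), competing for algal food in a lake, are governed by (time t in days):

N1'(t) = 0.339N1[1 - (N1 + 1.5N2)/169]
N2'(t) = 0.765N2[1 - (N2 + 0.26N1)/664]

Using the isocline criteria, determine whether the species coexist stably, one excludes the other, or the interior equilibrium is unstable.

Compare the nullcline intercepts: K1/α12 = 169/1.5 = 113 < K2 = 664; K2/α21 = 664/0.26 = 2550 > K1 = 169.
Since the inequalities point opposite ways, species 2 can invade but species 1 cannot.

species 2 excludes species 1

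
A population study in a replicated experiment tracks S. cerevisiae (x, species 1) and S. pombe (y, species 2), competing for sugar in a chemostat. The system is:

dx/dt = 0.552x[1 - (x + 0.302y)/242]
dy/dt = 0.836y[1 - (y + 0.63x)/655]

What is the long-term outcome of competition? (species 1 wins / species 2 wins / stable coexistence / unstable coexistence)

stable coexistence

Compare the nullcline intercepts: K1/α12 = 242/0.302 = 801 > K2 = 655; K2/α21 = 655/0.63 = 1040 > K1 = 242.
Since both inequalities hold, each species can invade when rare, so the interior equilibrium is stable.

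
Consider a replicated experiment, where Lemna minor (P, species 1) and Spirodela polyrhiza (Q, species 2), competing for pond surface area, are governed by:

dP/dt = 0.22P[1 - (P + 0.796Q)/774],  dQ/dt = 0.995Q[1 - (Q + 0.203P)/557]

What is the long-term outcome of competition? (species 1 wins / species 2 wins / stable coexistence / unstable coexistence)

stable coexistence

Compare the nullcline intercepts: K1/α12 = 774/0.796 = 972 > K2 = 557; K2/α21 = 557/0.203 = 2740 > K1 = 774.
Since both inequalities hold, each species can invade when rare, so the interior equilibrium is stable.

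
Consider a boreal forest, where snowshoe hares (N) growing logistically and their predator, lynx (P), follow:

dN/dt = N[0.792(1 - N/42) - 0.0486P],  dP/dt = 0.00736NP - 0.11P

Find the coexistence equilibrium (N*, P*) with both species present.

N* ≈ 14.9, P* ≈ 10.5

From dP/dt = 0 with P > 0: 0.00736N* = 0.11, so N* = 14.9.
Substitute into dN/dt = 0: 0.792(1 - 14.9/42) = 0.0486P*.
The bracket is 0.644, giving P* = 0.51/0.0486 = 10.5.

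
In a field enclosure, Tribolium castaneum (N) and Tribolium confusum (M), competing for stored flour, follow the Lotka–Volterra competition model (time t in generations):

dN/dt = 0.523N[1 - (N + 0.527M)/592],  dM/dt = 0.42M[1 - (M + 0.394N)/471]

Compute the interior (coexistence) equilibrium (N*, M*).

N* ≈ 434, M* ≈ 300

Setting both brackets to zero gives the nullclines N + 0.527M = 592 and 0.394N + M = 471.
Substituting M = 471 - 0.394N into the first: N(1 - 0.527·0.394) = 592 - 0.527·471.
So N* = 344/0.792 = 434, and then M* = 471 - 0.394·434 = 300.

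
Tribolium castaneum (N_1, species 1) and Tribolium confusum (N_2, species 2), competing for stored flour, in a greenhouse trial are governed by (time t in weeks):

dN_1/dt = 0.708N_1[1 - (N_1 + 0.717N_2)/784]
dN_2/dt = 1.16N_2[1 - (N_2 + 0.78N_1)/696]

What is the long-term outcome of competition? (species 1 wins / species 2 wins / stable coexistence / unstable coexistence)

Compare the nullcline intercepts: K1/α12 = 784/0.717 = 1090 > K2 = 696; K2/α21 = 696/0.78 = 892 > K1 = 784.
Since both inequalities hold, each species can invade when rare, so the interior equilibrium is stable.

stable coexistence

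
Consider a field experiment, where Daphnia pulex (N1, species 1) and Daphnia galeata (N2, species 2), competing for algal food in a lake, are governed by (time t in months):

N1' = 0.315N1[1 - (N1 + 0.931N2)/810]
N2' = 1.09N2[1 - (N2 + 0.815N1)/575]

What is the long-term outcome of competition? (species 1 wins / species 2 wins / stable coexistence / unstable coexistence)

species 1 excludes species 2

Compare the nullcline intercepts: K1/α12 = 810/0.931 = 870 > K2 = 575; K2/α21 = 575/0.815 = 706 < K1 = 810.
Since the inequalities point opposite ways, species 1 can invade but species 2 cannot.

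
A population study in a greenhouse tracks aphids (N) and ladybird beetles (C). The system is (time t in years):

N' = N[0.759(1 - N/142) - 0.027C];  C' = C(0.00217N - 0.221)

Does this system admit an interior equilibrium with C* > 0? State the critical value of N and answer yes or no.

Threshold N = 102; K > 102, so yes, the predator persists.

The predator equation gives dC/dt > 0 only when N > 0.221/0.00217 = 102.
Without the predator, N → K = 142. Since 142 > 102, the predator can invade and persist.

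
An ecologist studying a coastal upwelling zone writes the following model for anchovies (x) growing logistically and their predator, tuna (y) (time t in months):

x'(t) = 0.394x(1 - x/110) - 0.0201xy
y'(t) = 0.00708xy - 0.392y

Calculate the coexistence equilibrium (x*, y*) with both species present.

x* ≈ 55.4, y* ≈ 9.74

From dy/dt = 0 with y > 0: 0.00708x* = 0.392, so x* = 55.4.
Substitute into dx/dt = 0: 0.394(1 - 55.4/110) = 0.0201y*.
The bracket is 0.497, giving y* = 0.196/0.0201 = 9.74.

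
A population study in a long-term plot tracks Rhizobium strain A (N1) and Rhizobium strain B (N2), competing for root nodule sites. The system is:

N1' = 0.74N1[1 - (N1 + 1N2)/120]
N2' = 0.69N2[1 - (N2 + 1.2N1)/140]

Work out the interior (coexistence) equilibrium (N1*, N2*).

Setting both brackets to zero gives the nullclines N1 + 1N2 = 120 and 1.2N1 + N2 = 140.
Substituting N2 = 140 - 1.2N1 into the first: N1(1 - 1·1.2) = 120 - 1·140.
So N1* = -20/-0.2 = 100, and then N2* = 140 - 1.2·100 = 20.

N1* ≈ 100, N2* ≈ 20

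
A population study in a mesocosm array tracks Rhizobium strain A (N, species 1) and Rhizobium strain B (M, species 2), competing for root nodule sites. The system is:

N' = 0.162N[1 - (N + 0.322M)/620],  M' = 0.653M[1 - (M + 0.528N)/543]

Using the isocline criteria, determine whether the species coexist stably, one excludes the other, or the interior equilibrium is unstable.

Compare the nullcline intercepts: K1/α12 = 620/0.322 = 1930 > K2 = 543; K2/α21 = 543/0.528 = 1030 > K1 = 620.
Since both inequalities hold, each species can invade when rare, so the interior equilibrium is stable.

stable coexistence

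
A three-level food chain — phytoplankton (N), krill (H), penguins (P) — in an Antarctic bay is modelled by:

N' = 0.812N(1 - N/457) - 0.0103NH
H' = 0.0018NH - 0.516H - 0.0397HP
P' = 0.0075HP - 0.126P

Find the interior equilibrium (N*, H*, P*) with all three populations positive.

N* ≈ 360, H* ≈ 16.8, P* ≈ 3.31

From dP/dt = 0: 0.0075H* = 0.126, so H* = 16.8.
From dN/dt = 0: 0.812(1 - N*/457) = 0.0103·16.8, giving N* = 457·(1 - 0.213) = 360.
From dH/dt = 0: 0.0018·360 - 0.516 = 0.0397P*, so P* = 0.131/0.0397 = 3.31.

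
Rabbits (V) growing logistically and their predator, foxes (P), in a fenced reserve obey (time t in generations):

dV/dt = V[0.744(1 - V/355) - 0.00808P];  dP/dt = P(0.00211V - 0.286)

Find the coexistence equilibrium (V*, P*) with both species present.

V* ≈ 136, P* ≈ 56.9

From dP/dt = 0 with P > 0: 0.00211V* = 0.286, so V* = 136.
Substitute into dV/dt = 0: 0.744(1 - 136/355) = 0.00808P*.
The bracket is 0.618, giving P* = 0.46/0.00808 = 56.9.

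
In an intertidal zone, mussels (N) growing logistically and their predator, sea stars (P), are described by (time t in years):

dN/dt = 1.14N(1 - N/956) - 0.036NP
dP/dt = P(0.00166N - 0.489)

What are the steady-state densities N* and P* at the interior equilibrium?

N* ≈ 295, P* ≈ 21.9

From dP/dt = 0 with P > 0: 0.00166N* = 0.489, so N* = 295.
Substitute into dN/dt = 0: 1.14(1 - 295/956) = 0.036P*.
The bracket is 0.692, giving P* = 0.789/0.036 = 21.9.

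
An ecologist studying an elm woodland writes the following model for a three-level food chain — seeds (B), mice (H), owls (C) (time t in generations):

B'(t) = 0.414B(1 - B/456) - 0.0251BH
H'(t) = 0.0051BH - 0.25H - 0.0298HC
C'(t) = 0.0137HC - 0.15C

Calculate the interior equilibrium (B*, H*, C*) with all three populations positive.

B* ≈ 153, H* ≈ 10.9, C* ≈ 17.8

From dC/dt = 0: 0.0137H* = 0.15, so H* = 10.9.
From dB/dt = 0: 0.414(1 - B*/456) = 0.0251·10.9, giving B* = 456·(1 - 0.664) = 153.
From dH/dt = 0: 0.0051·153 - 0.25 = 0.0298C*, so C* = 0.532/0.0298 = 17.8.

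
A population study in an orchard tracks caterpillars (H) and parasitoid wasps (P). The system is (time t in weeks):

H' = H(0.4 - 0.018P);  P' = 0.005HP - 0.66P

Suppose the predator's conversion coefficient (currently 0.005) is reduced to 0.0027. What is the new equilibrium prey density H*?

At the interior fixed point, setting dP/dt = 0 with P > 0 fixes H* = (predator death rate)/(HP coefficient) — independent of the other coefficients.
With the change, H* = 0.66/0.0027 = 244; it rises from 132.

H* ≈ 244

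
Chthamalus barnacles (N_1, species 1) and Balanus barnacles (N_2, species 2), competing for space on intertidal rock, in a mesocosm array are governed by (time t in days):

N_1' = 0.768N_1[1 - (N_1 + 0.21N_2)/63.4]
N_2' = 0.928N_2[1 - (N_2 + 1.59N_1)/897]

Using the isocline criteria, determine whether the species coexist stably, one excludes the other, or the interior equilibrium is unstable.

Compare the nullcline intercepts: K1/α12 = 63.4/0.21 = 302 < K2 = 897; K2/α21 = 897/1.59 = 564 > K1 = 63.4.
Since the inequalities point opposite ways, species 2 can invade but species 1 cannot.

species 2 excludes species 1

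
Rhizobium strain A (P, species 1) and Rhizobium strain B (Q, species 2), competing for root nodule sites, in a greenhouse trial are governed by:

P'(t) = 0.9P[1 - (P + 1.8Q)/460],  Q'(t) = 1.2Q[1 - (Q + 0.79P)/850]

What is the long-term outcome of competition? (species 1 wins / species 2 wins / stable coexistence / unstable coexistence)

Compare the nullcline intercepts: K1/α12 = 460/1.8 = 256 < K2 = 850; K2/α21 = 850/0.79 = 1080 > K1 = 460.
Since the inequalities point opposite ways, species 2 can invade but species 1 cannot.

species 2 excludes species 1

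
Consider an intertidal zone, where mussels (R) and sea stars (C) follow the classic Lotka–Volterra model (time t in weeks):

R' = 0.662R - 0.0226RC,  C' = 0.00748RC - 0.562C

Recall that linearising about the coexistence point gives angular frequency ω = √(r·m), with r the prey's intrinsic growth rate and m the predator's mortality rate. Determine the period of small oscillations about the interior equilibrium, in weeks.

T ≈ 10.3 weeks

Here r = 0.662 and m = 0.562, so r·m = 0.372.
ω = √0.372 = 0.61 per week, hence T = 2π/ω ≈ 10.3 weeks.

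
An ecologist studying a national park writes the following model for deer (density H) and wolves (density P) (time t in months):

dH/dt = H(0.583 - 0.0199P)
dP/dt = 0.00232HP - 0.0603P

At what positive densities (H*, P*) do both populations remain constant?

Set dP/dt = 0 with P > 0: 0.00232H - 0.0603 = 0, so H* = 0.0603/0.00232 = 26.
Set dH/dt = 0 with H > 0: 0.583 - 0.0199P = 0, so P* = 0.583/0.0199 = 29.3.

H* ≈ 26, P* ≈ 29.3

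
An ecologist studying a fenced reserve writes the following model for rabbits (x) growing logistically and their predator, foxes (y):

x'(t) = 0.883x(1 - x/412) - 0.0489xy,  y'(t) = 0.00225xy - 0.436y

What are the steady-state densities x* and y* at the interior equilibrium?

From dy/dt = 0 with y > 0: 0.00225x* = 0.436, so x* = 194.
Substitute into dx/dt = 0: 0.883(1 - 194/412) = 0.0489y*.
The bracket is 0.53, giving y* = 0.468/0.0489 = 9.56.

x* ≈ 194, y* ≈ 9.56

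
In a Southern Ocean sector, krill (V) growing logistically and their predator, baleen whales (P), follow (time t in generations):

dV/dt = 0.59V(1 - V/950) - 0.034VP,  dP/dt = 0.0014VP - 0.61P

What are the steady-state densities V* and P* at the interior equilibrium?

V* ≈ 436, P* ≈ 9.39

From dP/dt = 0 with P > 0: 0.0014V* = 0.61, so V* = 436.
Substitute into dV/dt = 0: 0.59(1 - 436/950) = 0.034P*.
The bracket is 0.541, giving P* = 0.319/0.034 = 9.39.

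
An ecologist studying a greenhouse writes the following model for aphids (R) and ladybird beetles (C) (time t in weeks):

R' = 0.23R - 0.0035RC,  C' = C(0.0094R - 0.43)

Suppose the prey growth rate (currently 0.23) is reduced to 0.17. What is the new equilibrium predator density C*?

C* ≈ 48.6

At the interior fixed point, setting dR/dt = 0 with R > 0 fixes C* = (prey growth rate)/(RC coefficient) — independent of the other coefficients.
With the change, C* = 0.17/0.0035 = 48.6; it falls from 65.7.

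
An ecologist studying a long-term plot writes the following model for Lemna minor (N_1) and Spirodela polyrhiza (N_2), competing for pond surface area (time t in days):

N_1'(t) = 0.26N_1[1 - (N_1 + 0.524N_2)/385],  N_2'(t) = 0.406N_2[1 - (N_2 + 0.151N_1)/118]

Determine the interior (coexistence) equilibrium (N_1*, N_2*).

Setting both brackets to zero gives the nullclines N_1 + 0.524N_2 = 385 and 0.151N_1 + N_2 = 118.
Substituting N_2 = 118 - 0.151N_1 into the first: N_1(1 - 0.524·0.151) = 385 - 0.524·118.
So N_1* = 323/0.921 = 351, and then N_2* = 118 - 0.151·351 = 65.

N_1* ≈ 351, N_2* ≈ 65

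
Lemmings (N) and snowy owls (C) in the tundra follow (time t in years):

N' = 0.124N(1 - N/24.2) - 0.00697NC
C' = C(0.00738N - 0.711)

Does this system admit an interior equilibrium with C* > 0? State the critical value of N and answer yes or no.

The predator equation gives dC/dt > 0 only when N > 0.711/0.00738 = 96.3.
Without the predator, N → K = 24.2. Since 24.2 < 96.3, the predator cannot invade.

Threshold N = 96.3; K < 96.3, so no, the predator goes extinct.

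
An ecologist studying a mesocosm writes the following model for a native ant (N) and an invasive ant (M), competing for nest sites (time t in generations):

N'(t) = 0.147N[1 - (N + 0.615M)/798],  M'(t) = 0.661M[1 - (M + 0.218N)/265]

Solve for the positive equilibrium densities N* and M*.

Setting both brackets to zero gives the nullclines N + 0.615M = 798 and 0.218N + M = 265.
Substituting M = 265 - 0.218N into the first: N(1 - 0.615·0.218) = 798 - 0.615·265.
So N* = 635/0.866 = 733, and then M* = 265 - 0.218·733 = 105.

N* ≈ 733, M* ≈ 105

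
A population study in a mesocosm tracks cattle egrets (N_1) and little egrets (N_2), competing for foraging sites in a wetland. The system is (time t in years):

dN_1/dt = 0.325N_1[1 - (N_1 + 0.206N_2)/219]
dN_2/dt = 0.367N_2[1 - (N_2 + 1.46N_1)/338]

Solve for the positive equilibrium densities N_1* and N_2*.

N_1* ≈ 214, N_2* ≈ 26.1

Setting both brackets to zero gives the nullclines N_1 + 0.206N_2 = 219 and 1.46N_1 + N_2 = 338.
Substituting N_2 = 338 - 1.46N_1 into the first: N_1(1 - 0.206·1.46) = 219 - 0.206·338.
So N_1* = 149/0.699 = 214, and then N_2* = 338 - 1.46·214 = 26.1.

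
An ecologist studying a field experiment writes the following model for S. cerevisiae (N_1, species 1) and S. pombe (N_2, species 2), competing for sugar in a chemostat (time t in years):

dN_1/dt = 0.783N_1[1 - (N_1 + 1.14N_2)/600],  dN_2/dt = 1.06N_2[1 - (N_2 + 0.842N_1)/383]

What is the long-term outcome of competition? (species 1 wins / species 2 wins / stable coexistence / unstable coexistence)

Compare the nullcline intercepts: K1/α12 = 600/1.14 = 526 > K2 = 383; K2/α21 = 383/0.842 = 455 < K1 = 600.
Since the inequalities point opposite ways, species 1 can invade but species 2 cannot.

species 1 excludes species 2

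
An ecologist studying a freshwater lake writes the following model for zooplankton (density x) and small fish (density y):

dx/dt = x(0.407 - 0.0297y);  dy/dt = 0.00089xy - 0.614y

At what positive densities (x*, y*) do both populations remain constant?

Set dy/dt = 0 with y > 0: 0.00089x - 0.614 = 0, so x* = 0.614/0.00089 = 690.
Set dx/dt = 0 with x > 0: 0.407 - 0.0297y = 0, so y* = 0.407/0.0297 = 13.7.

x* ≈ 690, y* ≈ 13.7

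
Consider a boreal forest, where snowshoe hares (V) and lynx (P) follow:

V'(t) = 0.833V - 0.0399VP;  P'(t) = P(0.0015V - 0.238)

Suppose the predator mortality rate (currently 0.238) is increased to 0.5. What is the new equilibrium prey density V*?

At the interior fixed point, setting dP/dt = 0 with P > 0 fixes V* = (predator death rate)/(VP coefficient) — independent of the other coefficients.
With the change, V* = 0.5/0.0015 = 333; it rises from 159.

V* ≈ 333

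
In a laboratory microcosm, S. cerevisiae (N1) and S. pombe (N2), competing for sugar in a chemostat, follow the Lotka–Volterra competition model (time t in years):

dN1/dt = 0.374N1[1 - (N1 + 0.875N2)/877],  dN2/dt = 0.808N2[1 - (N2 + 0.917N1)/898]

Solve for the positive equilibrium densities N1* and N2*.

N1* ≈ 462, N2* ≈ 475

Setting both brackets to zero gives the nullclines N1 + 0.875N2 = 877 and 0.917N1 + N2 = 898.
Substituting N2 = 898 - 0.917N1 into the first: N1(1 - 0.875·0.917) = 877 - 0.875·898.
So N1* = 91.2/0.198 = 462, and then N2* = 898 - 0.917·462 = 475.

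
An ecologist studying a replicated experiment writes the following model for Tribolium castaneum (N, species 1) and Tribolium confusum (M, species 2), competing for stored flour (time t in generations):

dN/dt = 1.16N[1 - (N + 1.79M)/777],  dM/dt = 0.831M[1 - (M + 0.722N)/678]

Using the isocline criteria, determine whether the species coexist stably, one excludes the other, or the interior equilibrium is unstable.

species 2 excludes species 1

Compare the nullcline intercepts: K1/α12 = 777/1.79 = 434 < K2 = 678; K2/α21 = 678/0.722 = 939 > K1 = 777.
Since the inequalities point opposite ways, species 2 can invade but species 1 cannot.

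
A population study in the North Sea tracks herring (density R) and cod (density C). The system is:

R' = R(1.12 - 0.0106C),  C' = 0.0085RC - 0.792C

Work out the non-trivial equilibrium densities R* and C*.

R* ≈ 93.2, C* ≈ 106

Set dC/dt = 0 with C > 0: 0.0085R - 0.792 = 0, so R* = 0.792/0.0085 = 93.2.
Set dR/dt = 0 with R > 0: 1.12 - 0.0106C = 0, so C* = 1.12/0.0106 = 106.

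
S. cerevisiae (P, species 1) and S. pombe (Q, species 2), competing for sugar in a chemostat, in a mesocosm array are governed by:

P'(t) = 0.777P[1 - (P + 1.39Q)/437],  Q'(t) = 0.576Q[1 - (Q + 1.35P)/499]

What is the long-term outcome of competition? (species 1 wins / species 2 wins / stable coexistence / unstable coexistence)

unstable coexistence (outcome depends on initial conditions)

Compare the nullcline intercepts: K1/α12 = 437/1.39 = 314 < K2 = 499; K2/α21 = 499/1.35 = 370 < K1 = 437.
Since both are reversed, neither can invade when rare; the interior point is a saddle.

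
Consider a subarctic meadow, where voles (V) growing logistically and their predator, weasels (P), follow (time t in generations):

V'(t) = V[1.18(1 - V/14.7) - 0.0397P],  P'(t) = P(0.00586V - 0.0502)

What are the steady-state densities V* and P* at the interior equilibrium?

From dP/dt = 0 with P > 0: 0.00586V* = 0.0502, so V* = 8.57.
Substitute into dV/dt = 0: 1.18(1 - 8.57/14.7) = 0.0397P*.
The bracket is 0.417, giving P* = 0.492/0.0397 = 12.4.

V* ≈ 8.57, P* ≈ 12.4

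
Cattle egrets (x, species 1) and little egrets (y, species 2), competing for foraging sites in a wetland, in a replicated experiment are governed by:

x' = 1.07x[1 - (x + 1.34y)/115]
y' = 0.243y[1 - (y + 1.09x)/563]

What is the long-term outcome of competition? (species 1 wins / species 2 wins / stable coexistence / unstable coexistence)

Compare the nullcline intercepts: K1/α12 = 115/1.34 = 85.8 < K2 = 563; K2/α21 = 563/1.09 = 517 > K1 = 115.
Since the inequalities point opposite ways, species 2 can invade but species 1 cannot.

species 2 excludes species 1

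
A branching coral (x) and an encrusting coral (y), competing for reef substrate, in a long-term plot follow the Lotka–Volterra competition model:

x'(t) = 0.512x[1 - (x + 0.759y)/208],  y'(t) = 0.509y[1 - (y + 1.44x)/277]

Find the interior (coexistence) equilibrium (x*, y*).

x* ≈ 24.1, y* ≈ 242

Setting both brackets to zero gives the nullclines x + 0.759y = 208 and 1.44x + y = 277.
Substituting y = 277 - 1.44x into the first: x(1 - 0.759·1.44) = 208 - 0.759·277.
So x* = -2.24/-0.093 = 24.1, and then y* = 277 - 1.44·24.1 = 242.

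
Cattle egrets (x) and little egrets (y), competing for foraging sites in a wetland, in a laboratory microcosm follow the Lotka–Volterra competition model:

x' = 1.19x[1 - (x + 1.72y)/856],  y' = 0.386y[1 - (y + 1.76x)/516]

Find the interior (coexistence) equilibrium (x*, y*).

Setting both brackets to zero gives the nullclines x + 1.72y = 856 and 1.76x + y = 516.
Substituting y = 516 - 1.76x into the first: x(1 - 1.72·1.76) = 856 - 1.72·516.
So x* = -31.5/-2.03 = 15.5, and then y* = 516 - 1.76·15.5 = 489.

x* ≈ 15.5, y* ≈ 489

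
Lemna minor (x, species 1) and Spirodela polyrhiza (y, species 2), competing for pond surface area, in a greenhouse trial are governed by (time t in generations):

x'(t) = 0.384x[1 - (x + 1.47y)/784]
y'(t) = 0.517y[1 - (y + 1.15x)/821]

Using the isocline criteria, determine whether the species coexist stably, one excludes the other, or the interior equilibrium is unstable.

Compare the nullcline intercepts: K1/α12 = 784/1.47 = 533 < K2 = 821; K2/α21 = 821/1.15 = 714 < K1 = 784.
Since both are reversed, neither can invade when rare; the interior point is a saddle.

unstable coexistence (outcome depends on initial conditions)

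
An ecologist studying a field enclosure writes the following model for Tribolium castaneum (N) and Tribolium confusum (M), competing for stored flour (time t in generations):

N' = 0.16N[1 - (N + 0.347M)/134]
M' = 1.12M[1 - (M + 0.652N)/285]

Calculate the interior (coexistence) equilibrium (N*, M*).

Setting both brackets to zero gives the nullclines N + 0.347M = 134 and 0.652N + M = 285.
Substituting M = 285 - 0.652N into the first: N(1 - 0.347·0.652) = 134 - 0.347·285.
So N* = 35.1/0.774 = 45.4, and then M* = 285 - 0.652·45.4 = 255.

N* ≈ 45.4, M* ≈ 255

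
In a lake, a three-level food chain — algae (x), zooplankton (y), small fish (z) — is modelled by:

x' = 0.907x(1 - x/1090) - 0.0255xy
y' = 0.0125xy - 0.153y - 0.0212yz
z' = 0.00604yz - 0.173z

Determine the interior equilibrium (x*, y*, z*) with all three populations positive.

x* ≈ 212, y* ≈ 28.6, z* ≈ 118

From dz/dt = 0: 0.00604y* = 0.173, so y* = 28.6.
From dx/dt = 0: 0.907(1 - x*/1090) = 0.0255·28.6, giving x* = 1090·(1 - 0.805) = 212.
From dy/dt = 0: 0.0125·212 - 0.153 = 0.0212z*, so z* = 2.5/0.0212 = 118.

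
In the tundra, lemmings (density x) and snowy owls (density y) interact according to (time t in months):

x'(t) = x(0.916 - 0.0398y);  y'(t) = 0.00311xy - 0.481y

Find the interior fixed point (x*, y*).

x* ≈ 155, y* ≈ 23

Set dy/dt = 0 with y > 0: 0.00311x - 0.481 = 0, so x* = 0.481/0.00311 = 155.
Set dx/dt = 0 with x > 0: 0.916 - 0.0398y = 0, so y* = 0.916/0.0398 = 23.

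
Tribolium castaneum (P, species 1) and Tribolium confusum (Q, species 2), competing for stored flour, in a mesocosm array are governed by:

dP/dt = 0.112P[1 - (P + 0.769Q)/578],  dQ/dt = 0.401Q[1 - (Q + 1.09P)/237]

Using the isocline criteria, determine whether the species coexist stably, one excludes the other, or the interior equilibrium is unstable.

species 1 excludes species 2

Compare the nullcline intercepts: K1/α12 = 578/0.769 = 752 > K2 = 237; K2/α21 = 237/1.09 = 217 < K1 = 578.
Since the inequalities point opposite ways, species 1 can invade but species 2 cannot.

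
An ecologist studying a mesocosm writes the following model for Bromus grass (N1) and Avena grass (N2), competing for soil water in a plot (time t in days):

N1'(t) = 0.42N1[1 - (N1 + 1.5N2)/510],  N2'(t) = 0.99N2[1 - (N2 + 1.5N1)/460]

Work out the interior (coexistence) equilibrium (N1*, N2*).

Setting both brackets to zero gives the nullclines N1 + 1.5N2 = 510 and 1.5N1 + N2 = 460.
Substituting N2 = 460 - 1.5N1 into the first: N1(1 - 1.5·1.5) = 510 - 1.5·460.
So N1* = -180/-1.25 = 144, and then N2* = 460 - 1.5·144 = 244.

N1* ≈ 144, N2* ≈ 244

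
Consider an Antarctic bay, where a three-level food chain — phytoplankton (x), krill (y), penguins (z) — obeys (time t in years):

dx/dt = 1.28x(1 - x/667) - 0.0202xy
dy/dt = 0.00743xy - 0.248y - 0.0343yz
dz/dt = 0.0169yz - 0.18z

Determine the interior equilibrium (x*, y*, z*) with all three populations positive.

From dz/dt = 0: 0.0169y* = 0.18, so y* = 10.7.
From dx/dt = 0: 1.28(1 - x*/667) = 0.0202·10.7, giving x* = 667·(1 - 0.168) = 555.
From dy/dt = 0: 0.00743·555 - 0.248 = 0.0343z*, so z* = 3.87/0.0343 = 113.

x* ≈ 555, y* ≈ 10.7, z* ≈ 113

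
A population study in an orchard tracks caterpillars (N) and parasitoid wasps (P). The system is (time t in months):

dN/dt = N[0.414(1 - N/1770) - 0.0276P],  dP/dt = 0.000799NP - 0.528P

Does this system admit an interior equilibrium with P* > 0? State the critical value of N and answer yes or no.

Threshold N = 661; K > 661, so yes, the predator persists.

The predator equation gives dP/dt > 0 only when N > 0.528/0.000799 = 661.
Without the predator, N → K = 1770. Since 1770 > 661, the predator can invade and persist.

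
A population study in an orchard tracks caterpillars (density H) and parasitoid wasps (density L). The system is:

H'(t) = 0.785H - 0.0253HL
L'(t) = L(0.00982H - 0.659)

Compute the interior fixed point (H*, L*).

H* ≈ 67.1, L* ≈ 31

Set dL/dt = 0 with L > 0: 0.00982H - 0.659 = 0, so H* = 0.659/0.00982 = 67.1.
Set dH/dt = 0 with H > 0: 0.785 - 0.0253L = 0, so L* = 0.785/0.0253 = 31.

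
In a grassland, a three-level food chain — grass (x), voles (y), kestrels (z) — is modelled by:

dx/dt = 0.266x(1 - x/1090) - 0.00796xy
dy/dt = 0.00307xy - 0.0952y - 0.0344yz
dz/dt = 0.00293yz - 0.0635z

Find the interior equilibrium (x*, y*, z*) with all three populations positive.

x* ≈ 383, y* ≈ 21.7, z* ≈ 31.4

From dz/dt = 0: 0.00293y* = 0.0635, so y* = 21.7.
From dx/dt = 0: 0.266(1 - x*/1090) = 0.00796·21.7, giving x* = 1090·(1 - 0.649) = 383.
From dy/dt = 0: 0.00307·383 - 0.0952 = 0.0344z*, so z* = 1.08/0.0344 = 31.4.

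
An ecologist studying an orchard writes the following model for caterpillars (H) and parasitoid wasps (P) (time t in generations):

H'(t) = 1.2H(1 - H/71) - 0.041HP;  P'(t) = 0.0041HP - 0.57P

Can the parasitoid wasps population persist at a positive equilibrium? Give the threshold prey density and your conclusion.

The predator equation gives dP/dt > 0 only when H > 0.57/0.0041 = 139.
Without the predator, H → K = 71. Since 71 < 139, the predator cannot invade.

Threshold H = 139; K < 139, so no, the predator goes extinct.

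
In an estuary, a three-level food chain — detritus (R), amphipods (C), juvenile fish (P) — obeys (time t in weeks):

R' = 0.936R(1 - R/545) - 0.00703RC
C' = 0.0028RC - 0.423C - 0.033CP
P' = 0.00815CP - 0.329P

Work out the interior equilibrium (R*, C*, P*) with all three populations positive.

From dP/dt = 0: 0.00815C* = 0.329, so C* = 40.4.
From dR/dt = 0: 0.936(1 - R*/545) = 0.00703·40.4, giving R* = 545·(1 - 0.303) = 380.
From dC/dt = 0: 0.0028·380 - 0.423 = 0.033P*, so P* = 0.64/0.033 = 19.4.

R* ≈ 380, C* ≈ 40.4, P* ≈ 19.4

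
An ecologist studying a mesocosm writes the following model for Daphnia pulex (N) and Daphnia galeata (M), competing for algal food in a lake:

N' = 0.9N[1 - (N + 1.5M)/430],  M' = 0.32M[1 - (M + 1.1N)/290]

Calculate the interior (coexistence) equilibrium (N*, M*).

N* ≈ 7.69, M* ≈ 282

Setting both brackets to zero gives the nullclines N + 1.5M = 430 and 1.1N + M = 290.
Substituting M = 290 - 1.1N into the first: N(1 - 1.5·1.1) = 430 - 1.5·290.
So N* = -5/-0.65 = 7.69, and then M* = 290 - 1.1·7.69 = 282.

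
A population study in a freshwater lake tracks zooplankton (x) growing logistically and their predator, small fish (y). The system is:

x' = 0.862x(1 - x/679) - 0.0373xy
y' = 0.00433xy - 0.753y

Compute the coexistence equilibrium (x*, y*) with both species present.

From dy/dt = 0 with y > 0: 0.00433x* = 0.753, so x* = 174.
Substitute into dx/dt = 0: 0.862(1 - 174/679) = 0.0373y*.
The bracket is 0.744, giving y* = 0.641/0.0373 = 17.2.

x* ≈ 174, y* ≈ 17.2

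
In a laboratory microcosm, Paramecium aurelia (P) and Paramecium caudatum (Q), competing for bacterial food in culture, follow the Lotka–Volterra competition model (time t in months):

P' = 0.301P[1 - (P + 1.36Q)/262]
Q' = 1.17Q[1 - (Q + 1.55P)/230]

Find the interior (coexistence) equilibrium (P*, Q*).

P* ≈ 45.8, Q* ≈ 159

Setting both brackets to zero gives the nullclines P + 1.36Q = 262 and 1.55P + Q = 230.
Substituting Q = 230 - 1.55P into the first: P(1 - 1.36·1.55) = 262 - 1.36·230.
So P* = -50.8/-1.11 = 45.8, and then Q* = 230 - 1.55·45.8 = 159.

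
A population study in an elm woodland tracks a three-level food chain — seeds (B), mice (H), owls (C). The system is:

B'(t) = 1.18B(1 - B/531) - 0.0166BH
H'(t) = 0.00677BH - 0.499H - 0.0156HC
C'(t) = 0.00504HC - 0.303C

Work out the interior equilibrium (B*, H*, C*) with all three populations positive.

B* ≈ 81.9, H* ≈ 60.1, C* ≈ 3.56

From dC/dt = 0: 0.00504H* = 0.303, so H* = 60.1.
From dB/dt = 0: 1.18(1 - B*/531) = 0.0166·60.1, giving B* = 531·(1 - 0.846) = 81.9.
From dH/dt = 0: 0.00677·81.9 - 0.499 = 0.0156C*, so C* = 0.0555/0.0156 = 3.56.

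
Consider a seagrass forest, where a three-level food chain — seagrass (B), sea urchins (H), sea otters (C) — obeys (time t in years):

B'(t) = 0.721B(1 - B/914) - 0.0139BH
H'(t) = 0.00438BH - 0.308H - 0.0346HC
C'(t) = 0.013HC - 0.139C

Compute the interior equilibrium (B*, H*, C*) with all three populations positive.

From dC/dt = 0: 0.013H* = 0.139, so H* = 10.7.
From dB/dt = 0: 0.721(1 - B*/914) = 0.0139·10.7, giving B* = 914·(1 - 0.206) = 726.
From dH/dt = 0: 0.00438·726 - 0.308 = 0.0346C*, so C* = 2.87/0.0346 = 83.

B* ≈ 726, H* ≈ 10.7, C* ≈ 83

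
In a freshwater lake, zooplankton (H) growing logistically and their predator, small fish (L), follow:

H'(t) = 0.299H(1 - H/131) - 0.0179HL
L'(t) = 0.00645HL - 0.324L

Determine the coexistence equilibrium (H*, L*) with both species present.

H* ≈ 50.2, L* ≈ 10.3

From dL/dt = 0 with L > 0: 0.00645H* = 0.324, so H* = 50.2.
Substitute into dH/dt = 0: 0.299(1 - 50.2/131) = 0.0179L*.
The bracket is 0.617, giving L* = 0.184/0.0179 = 10.3.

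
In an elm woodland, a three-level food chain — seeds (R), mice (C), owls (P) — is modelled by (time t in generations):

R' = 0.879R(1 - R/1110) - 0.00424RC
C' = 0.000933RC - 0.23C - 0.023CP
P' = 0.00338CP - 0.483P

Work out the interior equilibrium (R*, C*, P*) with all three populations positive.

R* ≈ 345, C* ≈ 143, P* ≈ 3.99

From dP/dt = 0: 0.00338C* = 0.483, so C* = 143.
From dR/dt = 0: 0.879(1 - R*/1110) = 0.00424·143, giving R* = 1110·(1 - 0.689) = 345.
From dC/dt = 0: 0.000933·345 - 0.23 = 0.023P*, so P* = 0.0918/0.023 = 3.99.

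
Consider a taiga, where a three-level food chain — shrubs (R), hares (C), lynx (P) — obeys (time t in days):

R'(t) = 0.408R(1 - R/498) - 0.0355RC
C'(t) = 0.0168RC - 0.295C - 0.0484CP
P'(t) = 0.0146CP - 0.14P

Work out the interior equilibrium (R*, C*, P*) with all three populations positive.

R* ≈ 82.5, C* ≈ 9.59, P* ≈ 22.5

From dP/dt = 0: 0.0146C* = 0.14, so C* = 9.59.
From dR/dt = 0: 0.408(1 - R*/498) = 0.0355·9.59, giving R* = 498·(1 - 0.834) = 82.5.
From dC/dt = 0: 0.0168·82.5 - 0.295 = 0.0484P*, so P* = 1.09/0.0484 = 22.5.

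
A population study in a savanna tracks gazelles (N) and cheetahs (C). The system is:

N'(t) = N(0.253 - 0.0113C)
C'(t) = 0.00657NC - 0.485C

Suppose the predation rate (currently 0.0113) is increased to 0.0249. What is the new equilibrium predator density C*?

C* ≈ 10.2

At the interior fixed point, setting dN/dt = 0 with N > 0 fixes C* = (prey growth rate)/(NC coefficient) — independent of the other coefficients.
With the change, C* = 0.253/0.0249 = 10.2; it falls from 22.4.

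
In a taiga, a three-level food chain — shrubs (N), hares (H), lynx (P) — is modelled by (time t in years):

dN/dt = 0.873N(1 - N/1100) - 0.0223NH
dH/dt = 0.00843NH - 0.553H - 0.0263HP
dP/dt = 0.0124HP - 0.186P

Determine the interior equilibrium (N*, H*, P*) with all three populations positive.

From dP/dt = 0: 0.0124H* = 0.186, so H* = 15.
From dN/dt = 0: 0.873(1 - N*/1100) = 0.0223·15, giving N* = 1100·(1 - 0.383) = 679.
From dH/dt = 0: 0.00843·679 - 0.553 = 0.0263P*, so P* = 5.17/0.0263 = 196.

N* ≈ 679, H* ≈ 15, P* ≈ 196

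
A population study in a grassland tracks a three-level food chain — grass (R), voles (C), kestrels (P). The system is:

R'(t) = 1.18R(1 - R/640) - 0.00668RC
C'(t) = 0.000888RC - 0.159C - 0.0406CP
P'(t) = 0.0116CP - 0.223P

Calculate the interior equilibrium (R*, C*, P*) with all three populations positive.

R* ≈ 570, C* ≈ 19.2, P* ≈ 8.56

From dP/dt = 0: 0.0116C* = 0.223, so C* = 19.2.
From dR/dt = 0: 1.18(1 - R*/640) = 0.00668·19.2, giving R* = 640·(1 - 0.109) = 570.
From dC/dt = 0: 0.000888·570 - 0.159 = 0.0406P*, so P* = 0.347/0.0406 = 8.56.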